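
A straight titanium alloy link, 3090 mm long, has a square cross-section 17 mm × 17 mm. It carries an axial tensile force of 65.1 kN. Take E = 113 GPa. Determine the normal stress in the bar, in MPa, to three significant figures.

225 MPa

A = 289 mm².
σ = N/A = 65100/289 = 225.3 MPa.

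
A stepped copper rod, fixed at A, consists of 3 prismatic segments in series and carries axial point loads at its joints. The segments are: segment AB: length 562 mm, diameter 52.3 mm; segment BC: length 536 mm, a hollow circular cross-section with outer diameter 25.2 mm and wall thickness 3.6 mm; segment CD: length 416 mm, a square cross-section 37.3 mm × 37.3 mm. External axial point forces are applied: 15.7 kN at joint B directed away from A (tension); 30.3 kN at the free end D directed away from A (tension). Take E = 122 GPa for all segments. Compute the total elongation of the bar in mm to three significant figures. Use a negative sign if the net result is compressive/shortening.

Internal axial forces (sectioning from the free end, tension +): N_CD = 30.3 kN, N_BC = 30.3 kN, N_AB = 46 kN.
A_AB = 2148 mm².
A_BC = 244.3 mm².
A_CD = 1391 mm².
δ_AB = 46000·562/(2148·122000) = 0.09864 mm
δ_BC = 30300·536/(244.3·122000) = 0.5449 mm
δ_CD = 30300·416/(1391·122000) = 0.07426 mm
δ = Σδ_i = 0.7178 mm.

0.718 mm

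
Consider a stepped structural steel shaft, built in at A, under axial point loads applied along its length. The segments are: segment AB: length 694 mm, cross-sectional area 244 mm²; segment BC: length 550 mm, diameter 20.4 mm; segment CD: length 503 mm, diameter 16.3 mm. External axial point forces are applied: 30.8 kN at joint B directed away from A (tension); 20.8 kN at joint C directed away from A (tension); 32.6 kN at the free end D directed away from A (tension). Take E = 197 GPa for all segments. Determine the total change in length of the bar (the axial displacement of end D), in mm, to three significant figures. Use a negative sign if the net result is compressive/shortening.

Internal axial forces (sectioning from the free end, tension +): N_CD = 32.6 kN, N_BC = 53.4 kN, N_AB = 84.2 kN.
A_BC = 326.9 mm².
A_CD = 208.7 mm².
δ_AB = 84200·694/(244·197000) = 1.216 mm
δ_BC = 53400·550/(326.9·197000) = 0.4561 mm
δ_CD = 32600·503/(208.7·197000) = 0.3989 mm
δ = Σδ_i = 2.071 mm.

2.07 mm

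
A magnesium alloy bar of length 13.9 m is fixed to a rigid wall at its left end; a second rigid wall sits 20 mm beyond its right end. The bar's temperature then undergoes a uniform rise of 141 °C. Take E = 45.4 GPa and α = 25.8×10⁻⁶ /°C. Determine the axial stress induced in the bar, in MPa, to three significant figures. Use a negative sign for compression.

-99.8 MPa

Free thermal expansion αLΔT = 25.8e-6 · 13900 · 141 = 50.57 mm.
The walls engage after the gap closes; constrained expansion = 50.57 − 20 = 30.57 mm.
The walls impose strain ε = −(30.57)/13900 = -2.1990e-03; σ = Eε = 45400 · -2.1990e-03 = -99.83 MPa.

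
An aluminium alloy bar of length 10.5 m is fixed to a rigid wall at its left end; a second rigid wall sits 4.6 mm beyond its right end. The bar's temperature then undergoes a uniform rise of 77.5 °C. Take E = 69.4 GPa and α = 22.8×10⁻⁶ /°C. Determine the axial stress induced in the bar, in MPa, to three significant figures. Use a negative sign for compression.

-92.2 MPa

Free thermal expansion αLΔT = 22.8e-6 · 10500 · 77.5 = 18.55 mm.
The walls engage after the gap closes; constrained expansion = 18.55 − 4.6 = 13.95 mm.
The walls impose strain ε = −(13.95)/10500 = -1.3289e-03; σ = Eε = 69400 · -1.3289e-03 = -92.23 MPa.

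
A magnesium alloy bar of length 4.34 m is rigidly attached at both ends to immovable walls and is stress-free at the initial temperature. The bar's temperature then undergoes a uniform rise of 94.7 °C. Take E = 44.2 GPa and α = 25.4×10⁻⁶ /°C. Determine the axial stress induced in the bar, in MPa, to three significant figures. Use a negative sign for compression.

Free thermal expansion αLΔT = 25.4e-6 · 4340 · 94.7 = 10.44 mm.
The walls impose strain ε = −(10.44)/4340 = -2.4054e-03; σ = Eε = 44200 · -2.4054e-03 = -106.3 MPa.

-106 MPa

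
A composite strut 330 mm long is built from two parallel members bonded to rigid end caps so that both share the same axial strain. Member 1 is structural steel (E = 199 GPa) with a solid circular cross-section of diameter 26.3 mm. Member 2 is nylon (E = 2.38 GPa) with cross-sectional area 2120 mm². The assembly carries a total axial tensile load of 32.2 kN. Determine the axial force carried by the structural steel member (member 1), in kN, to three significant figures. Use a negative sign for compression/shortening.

30.8 kN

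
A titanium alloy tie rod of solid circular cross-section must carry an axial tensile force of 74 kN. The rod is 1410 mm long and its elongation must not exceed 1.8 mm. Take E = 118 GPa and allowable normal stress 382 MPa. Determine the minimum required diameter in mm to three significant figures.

Required area A ≥ P/σ_allow = 74000/382 = 193.7 mm².
For a solid circular section, d ≥ √(4A/π) = 15.71 mm.
Elongation limit: A ≥ PL/(Eδ_allow) = 74000·1410/(118000·1.8) = 491.2 mm² ⇒ d ≥ 25.01 mm.
The elongation limit governs.

25.0 mm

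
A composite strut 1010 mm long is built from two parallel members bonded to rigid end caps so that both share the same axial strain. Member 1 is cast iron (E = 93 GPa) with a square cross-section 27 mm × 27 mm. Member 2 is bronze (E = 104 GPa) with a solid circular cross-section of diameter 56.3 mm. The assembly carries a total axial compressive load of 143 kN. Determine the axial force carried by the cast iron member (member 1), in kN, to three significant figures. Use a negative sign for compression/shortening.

A_1 = 729 mm².
A_2 = 2489 mm².
Equal strain + equilibrium ⇒ each member carries load in proportion to AE: A₁E₁ = 67800000 N, A₂E₂ = 258900000 N, ΣAE = 326700000 N.
F₁ = P·A₁E₁/ΣAE = -143000·67800000/326700000 = -29680 N.

-29.7 kN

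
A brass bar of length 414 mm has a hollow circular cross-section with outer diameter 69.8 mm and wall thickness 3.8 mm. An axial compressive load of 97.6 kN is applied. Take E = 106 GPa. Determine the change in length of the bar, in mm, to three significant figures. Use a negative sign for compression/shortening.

-0.484 mm

A = 787.9 mm².
δ_mech = NL/(AE) = -97600·414/(787.9·106000) = -0.4838 mm.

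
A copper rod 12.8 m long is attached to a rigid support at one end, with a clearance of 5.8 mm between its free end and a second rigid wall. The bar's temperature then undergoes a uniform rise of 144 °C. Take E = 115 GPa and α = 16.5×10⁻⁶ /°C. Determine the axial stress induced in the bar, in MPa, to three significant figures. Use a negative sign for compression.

-221 MPa

Free thermal expansion αLΔT = 16.5e-6 · 12800 · 144 = 30.41 mm.
The walls engage after the gap closes; constrained expansion = 30.41 − 5.8 = 24.61 mm.
The walls impose strain ε = −(24.61)/12800 = -1.9229e-03; σ = Eε = 115000 · -1.9229e-03 = -221.1 MPa.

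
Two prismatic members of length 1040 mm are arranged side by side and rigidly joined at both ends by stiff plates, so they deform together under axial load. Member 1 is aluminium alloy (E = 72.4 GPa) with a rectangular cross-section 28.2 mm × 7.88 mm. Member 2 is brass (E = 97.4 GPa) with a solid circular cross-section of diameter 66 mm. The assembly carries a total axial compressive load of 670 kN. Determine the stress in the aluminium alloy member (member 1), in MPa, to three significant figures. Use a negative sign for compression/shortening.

-139 MPa

A_1 = 222.2 mm².
A_2 = 3421 mm².
Equal strain + equilibrium ⇒ each member carries load in proportion to AE: A₁E₁ = 16090000 N, A₂E₂ = 333200000 N, ΣAE = 349300000 N.
σ₁ = P·E₁/ΣAE = -670000·72400/349300000 = -138.9 MPa.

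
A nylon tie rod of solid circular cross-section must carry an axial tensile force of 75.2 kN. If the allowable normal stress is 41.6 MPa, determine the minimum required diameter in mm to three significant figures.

Required area A ≥ P/σ_allow = 75200/41.6 = 1808 mm².
For a solid circular section, d ≥ √(4A/π) = 47.98 mm.

48.0 mm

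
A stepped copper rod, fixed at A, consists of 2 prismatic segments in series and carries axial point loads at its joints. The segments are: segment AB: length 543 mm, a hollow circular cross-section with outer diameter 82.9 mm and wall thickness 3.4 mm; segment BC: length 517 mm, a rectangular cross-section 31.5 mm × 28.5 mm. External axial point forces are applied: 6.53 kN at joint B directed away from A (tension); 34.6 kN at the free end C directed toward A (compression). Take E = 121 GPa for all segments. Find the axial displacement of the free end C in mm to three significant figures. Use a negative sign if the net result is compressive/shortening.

Internal axial forces (sectioning from the free end, tension +): N_BC = -34.6 kN, N_AB = -28.07 kN.
A_AB = 849.2 mm².
A_BC = 897.8 mm².
δ_AB = -28070·543/(849.2·121000) = -0.1483 mm
δ_BC = -34600·517/(897.8·121000) = -0.1647 mm
δ = Σδ_i = -0.313 mm.

-0.313 mm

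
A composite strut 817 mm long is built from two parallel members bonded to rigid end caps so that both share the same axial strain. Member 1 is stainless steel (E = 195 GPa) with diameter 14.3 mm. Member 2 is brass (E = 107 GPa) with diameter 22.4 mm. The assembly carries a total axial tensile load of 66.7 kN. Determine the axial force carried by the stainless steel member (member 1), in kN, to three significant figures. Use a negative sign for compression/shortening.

28.4 kN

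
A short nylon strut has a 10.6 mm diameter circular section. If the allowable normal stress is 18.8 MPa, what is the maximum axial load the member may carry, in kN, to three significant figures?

1.66 kN

A = 88.25 mm².
P_max = σ_allow · A = 18.8 · 88.25 = 1659 N = 1.659 kN.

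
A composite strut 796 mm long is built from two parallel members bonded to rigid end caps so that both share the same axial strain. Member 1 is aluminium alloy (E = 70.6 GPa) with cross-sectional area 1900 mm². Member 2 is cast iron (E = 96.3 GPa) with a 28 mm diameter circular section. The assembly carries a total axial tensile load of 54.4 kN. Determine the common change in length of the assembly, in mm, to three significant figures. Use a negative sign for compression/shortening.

A_2 = 615.8 mm².
Equal strain + equilibrium ⇒ each member carries load in proportion to AE: A₁E₁ = 134100000 N, A₂E₂ = 59300000 N, ΣAE = 193400000 N.
δ = PL/ΣAE = 54400·796/193400000 = 0.2239 mm.

0.224 mm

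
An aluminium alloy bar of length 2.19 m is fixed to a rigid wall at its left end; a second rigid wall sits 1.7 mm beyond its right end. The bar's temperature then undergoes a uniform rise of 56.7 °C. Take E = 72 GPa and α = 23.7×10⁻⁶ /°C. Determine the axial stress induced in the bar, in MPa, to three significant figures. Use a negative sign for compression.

-40.9 MPa

Free thermal expansion αLΔT = 23.7e-6 · 2190 · 56.7 = 2.943 mm.
The walls engage after the gap closes; constrained expansion = 2.943 − 1.7 = 1.243 mm.
The walls impose strain ε = −(1.243)/2190 = -5.6753e-04; σ = Eε = 72000 · -5.6753e-04 = -40.86 MPa.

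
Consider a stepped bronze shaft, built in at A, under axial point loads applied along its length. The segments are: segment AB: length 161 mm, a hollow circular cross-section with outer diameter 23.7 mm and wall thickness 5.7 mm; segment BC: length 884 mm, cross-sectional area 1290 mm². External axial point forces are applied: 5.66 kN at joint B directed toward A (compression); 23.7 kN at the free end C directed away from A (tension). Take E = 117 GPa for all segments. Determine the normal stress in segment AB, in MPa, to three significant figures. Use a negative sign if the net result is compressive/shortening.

56.0 MPa

Internal axial forces (sectioning from the free end, tension +): N_BC = 23.7 kN, N_AB = 18.04 kN.
A_AB = 322.3 mm².
σ_AB = N_AB/A_AB = 18040/322.3 = 55.97 MPa.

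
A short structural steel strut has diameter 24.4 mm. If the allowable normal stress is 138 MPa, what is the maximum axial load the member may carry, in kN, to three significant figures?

A = 467.6 mm².
P_max = σ_allow · A = 138 · 467.6 = 64530 N = 64.53 kN.

64.5 kN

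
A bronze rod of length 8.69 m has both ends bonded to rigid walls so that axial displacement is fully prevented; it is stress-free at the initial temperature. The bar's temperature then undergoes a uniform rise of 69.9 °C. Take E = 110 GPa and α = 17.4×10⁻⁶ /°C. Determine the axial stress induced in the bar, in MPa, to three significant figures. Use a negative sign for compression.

Free thermal expansion αLΔT = 17.4e-6 · 8690 · 69.9 = 10.57 mm.
The walls impose strain ε = −(10.57)/8690 = -1.2163e-03; σ = Eε = 110000 · -1.2163e-03 = -133.8 MPa.

-134 MPa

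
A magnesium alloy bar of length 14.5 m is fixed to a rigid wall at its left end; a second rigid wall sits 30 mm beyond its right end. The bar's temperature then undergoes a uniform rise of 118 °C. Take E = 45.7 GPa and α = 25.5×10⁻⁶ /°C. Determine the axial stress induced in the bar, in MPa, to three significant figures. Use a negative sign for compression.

-43.0 MPa

Free thermal expansion αLΔT = 25.5e-6 · 14500 · 118 = 43.63 mm.
The walls engage after the gap closes; constrained expansion = 43.63 − 30 = 13.63 mm.
The walls impose strain ε = −(13.63)/14500 = -9.4003e-04; σ = Eε = 45700 · -9.4003e-04 = -42.96 MPa.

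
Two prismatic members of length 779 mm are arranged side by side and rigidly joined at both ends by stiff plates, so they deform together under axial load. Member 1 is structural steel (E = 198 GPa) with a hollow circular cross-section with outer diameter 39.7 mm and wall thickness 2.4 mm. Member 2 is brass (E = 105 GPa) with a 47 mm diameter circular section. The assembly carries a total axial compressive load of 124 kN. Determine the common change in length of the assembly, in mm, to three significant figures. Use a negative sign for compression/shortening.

A_1 = 281.2 mm².
A_2 = 1735 mm².
Equal strain + equilibrium ⇒ each member carries load in proportion to AE: A₁E₁ = 55680000 N, A₂E₂ = 182200000 N, ΣAE = 237900000 N.
δ = PL/ΣAE = -124000·779/237900000 = -0.4061 mm.

-0.406 mm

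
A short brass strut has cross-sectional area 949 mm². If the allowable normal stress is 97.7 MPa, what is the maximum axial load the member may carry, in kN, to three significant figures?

P_max = σ_allow · A = 97.7 · 949 = 92720 N = 92.72 kN.

92.7 kN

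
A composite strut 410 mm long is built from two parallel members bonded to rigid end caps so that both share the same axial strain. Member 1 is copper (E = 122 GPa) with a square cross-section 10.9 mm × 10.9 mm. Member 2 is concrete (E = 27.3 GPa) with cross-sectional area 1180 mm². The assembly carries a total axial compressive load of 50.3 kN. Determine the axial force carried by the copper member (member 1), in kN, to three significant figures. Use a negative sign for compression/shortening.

A_1 = 118.8 mm².
Equal strain + equilibrium ⇒ each member carries load in proportion to AE: A₁E₁ = 14490000 N, A₂E₂ = 32210000 N, ΣAE = 46710000 N.
F₁ = P·A₁E₁/ΣAE = -50300·14490000/46710000 = -15610 N.

-15.6 kN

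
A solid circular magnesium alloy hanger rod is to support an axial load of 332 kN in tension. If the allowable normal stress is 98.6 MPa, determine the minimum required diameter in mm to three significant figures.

Required area A ≥ P/σ_allow = 332000/98.6 = 3367 mm².
For a solid circular section, d ≥ √(4A/π) = 65.48 mm.

65.5 mm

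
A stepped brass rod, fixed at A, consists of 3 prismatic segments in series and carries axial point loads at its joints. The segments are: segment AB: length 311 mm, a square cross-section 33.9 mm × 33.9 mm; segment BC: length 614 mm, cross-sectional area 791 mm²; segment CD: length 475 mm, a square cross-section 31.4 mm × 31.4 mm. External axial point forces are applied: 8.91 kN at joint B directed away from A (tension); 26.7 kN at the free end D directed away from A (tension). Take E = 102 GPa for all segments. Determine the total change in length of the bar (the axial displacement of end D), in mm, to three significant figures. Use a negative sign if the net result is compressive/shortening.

Internal axial forces (sectioning from the free end, tension +): N_CD = 26.7 kN, N_BC = 26.7 kN, N_AB = 35.61 kN.
A_AB = 1149 mm².
A_CD = 986 mm².
δ_AB = 35610·311/(1149·102000) = 0.09448 mm
δ_BC = 26700·614/(791·102000) = 0.2032 mm
δ_CD = 26700·475/(986·102000) = 0.1261 mm
δ = Σδ_i = 0.4238 mm.

0.424 mm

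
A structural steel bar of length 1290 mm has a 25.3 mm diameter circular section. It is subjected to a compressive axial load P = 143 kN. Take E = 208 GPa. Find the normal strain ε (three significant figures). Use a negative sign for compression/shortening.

A = 502.7 mm².
σ = N/A = -284.4 MPa; ε = σ/E = -284.4/208000 = -1.368e-03.

-0.00137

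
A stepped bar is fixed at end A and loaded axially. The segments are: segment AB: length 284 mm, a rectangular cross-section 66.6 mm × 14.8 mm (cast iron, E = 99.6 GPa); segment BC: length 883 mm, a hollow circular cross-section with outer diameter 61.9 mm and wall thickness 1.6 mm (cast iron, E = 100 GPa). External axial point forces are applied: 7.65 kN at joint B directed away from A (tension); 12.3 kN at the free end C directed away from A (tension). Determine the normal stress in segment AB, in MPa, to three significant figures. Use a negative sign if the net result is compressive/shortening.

20.2 MPa

Internal axial forces (sectioning from the free end, tension +): N_BC = 12.3 kN, N_AB = 19.95 kN.
A_AB = 985.7 mm².
σ_AB = N_AB/A_AB = 19950/985.7 = 20.24 MPa.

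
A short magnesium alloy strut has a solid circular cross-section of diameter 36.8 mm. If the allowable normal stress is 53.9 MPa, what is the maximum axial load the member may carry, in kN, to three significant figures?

57.3 kN

A = 1064 mm².
P_max = σ_allow · A = 53.9 · 1064 = 57330 N = 57.33 kN.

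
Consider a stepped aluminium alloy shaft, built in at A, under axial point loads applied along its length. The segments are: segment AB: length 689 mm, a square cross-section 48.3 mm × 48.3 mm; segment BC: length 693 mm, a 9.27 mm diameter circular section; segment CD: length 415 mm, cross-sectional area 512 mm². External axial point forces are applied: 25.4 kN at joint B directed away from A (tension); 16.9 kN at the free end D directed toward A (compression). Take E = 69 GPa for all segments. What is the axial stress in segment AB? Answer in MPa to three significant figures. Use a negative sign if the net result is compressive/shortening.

Internal axial forces (sectioning from the free end, tension +): N_CD = -16.9 kN, N_BC = -16.9 kN, N_AB = 8.5 kN.
A_AB = 2333 mm².
σ_AB = N_AB/A_AB = 8500/2333 = 3.644 MPa.

3.64 MPa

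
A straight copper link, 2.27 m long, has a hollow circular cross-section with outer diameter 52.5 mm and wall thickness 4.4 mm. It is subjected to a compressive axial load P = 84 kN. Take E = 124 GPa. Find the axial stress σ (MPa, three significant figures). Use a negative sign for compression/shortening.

-126 MPa

A = 664.9 mm².
σ = N/A = -84000/664.9 = -126.3 MPa.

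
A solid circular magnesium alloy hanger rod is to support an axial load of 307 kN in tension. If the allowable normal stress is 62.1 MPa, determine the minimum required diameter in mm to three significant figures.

79.3 mm

Required area A ≥ P/σ_allow = 307000/62.1 = 4944 mm².
For a solid circular section, d ≥ √(4A/π) = 79.34 mm.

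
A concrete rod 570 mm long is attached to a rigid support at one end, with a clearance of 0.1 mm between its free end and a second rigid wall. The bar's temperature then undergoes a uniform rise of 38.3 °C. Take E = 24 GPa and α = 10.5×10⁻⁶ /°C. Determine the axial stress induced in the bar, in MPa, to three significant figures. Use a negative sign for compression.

-5.44 MPa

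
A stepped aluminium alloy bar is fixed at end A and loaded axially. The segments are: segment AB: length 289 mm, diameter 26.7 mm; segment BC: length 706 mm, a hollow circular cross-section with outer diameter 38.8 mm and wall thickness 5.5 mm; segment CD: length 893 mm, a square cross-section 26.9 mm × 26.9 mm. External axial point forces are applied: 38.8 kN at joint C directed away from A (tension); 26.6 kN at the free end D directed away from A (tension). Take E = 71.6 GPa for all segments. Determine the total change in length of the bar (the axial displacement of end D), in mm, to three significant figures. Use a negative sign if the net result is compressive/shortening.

2.05 mm

Internal axial forces (sectioning from the free end, tension +): N_CD = 26.6 kN, N_BC = 65.4 kN, N_AB = 65.4 kN.
A_AB = 559.9 mm².
A_BC = 575.4 mm².
A_CD = 723.6 mm².
δ_AB = 65400·289/(559.9·71600) = 0.4715 mm
δ_BC = 65400·706/(575.4·71600) = 1.121 mm
δ_CD = 26600·893/(723.6·71600) = 0.4585 mm
δ = Σδ_i = 2.051 mm.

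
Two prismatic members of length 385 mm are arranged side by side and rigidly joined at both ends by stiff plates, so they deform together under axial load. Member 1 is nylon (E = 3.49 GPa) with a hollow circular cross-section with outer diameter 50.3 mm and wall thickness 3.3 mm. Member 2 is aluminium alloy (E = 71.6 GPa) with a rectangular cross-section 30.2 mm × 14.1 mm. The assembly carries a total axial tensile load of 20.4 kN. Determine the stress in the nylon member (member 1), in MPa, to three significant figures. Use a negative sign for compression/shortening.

2.21 MPa

A_1 = 487.3 mm².
A_2 = 425.8 mm².
Equal strain + equilibrium ⇒ each member carries load in proportion to AE: A₁E₁ = 1701000 N, A₂E₂ = 30490000 N, ΣAE = 32190000 N.
σ₁ = P·E₁/ΣAE = 20400·3490/32190000 = 2.212 MPa.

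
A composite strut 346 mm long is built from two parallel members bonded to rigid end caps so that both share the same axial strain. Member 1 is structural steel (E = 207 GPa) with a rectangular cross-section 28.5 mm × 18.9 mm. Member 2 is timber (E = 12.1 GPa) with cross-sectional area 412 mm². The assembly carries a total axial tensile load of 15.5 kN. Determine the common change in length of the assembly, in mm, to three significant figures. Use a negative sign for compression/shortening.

0.0460 mm

A_1 = 538.6 mm².
Equal strain + equilibrium ⇒ each member carries load in proportion to AE: A₁E₁ = 111500000 N, A₂E₂ = 4985000 N, ΣAE = 116500000 N.
δ = PL/ΣAE = 15500·346/116500000 = 0.04604 mm.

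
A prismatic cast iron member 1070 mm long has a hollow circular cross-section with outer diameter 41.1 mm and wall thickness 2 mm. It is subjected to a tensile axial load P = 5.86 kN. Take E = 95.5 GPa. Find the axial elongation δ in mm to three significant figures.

0.267 mm

A = 245.7 mm².
δ_mech = NL/(AE) = 5860·1070/(245.7·95500) = 0.2673 mm.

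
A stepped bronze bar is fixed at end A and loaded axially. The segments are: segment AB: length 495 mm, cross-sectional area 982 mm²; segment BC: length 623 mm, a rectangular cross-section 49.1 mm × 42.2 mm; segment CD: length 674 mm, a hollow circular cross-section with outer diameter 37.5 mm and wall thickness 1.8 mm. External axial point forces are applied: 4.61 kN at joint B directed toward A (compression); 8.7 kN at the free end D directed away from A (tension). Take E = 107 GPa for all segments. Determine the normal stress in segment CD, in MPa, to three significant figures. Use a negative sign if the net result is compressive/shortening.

Internal axial forces (sectioning from the free end, tension +): N_CD = 8.7 kN, N_BC = 8.7 kN, N_AB = 4.09 kN.
A_CD = 201.9 mm².
σ_CD = N_CD/A_CD = 8700/201.9 = 43.1 MPa.

43.1 MPa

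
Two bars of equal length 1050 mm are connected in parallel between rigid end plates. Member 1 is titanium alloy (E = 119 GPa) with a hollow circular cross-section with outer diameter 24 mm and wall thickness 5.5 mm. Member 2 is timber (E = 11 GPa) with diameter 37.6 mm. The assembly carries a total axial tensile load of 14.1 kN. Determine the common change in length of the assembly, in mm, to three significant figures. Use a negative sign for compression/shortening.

0.295 mm

A_1 = 319.7 mm².
A_2 = 1110 mm².
Equal strain + equilibrium ⇒ each member carries load in proportion to AE: A₁E₁ = 38040000 N, A₂E₂ = 12210000 N, ΣAE = 50250000 N.
δ = PL/ΣAE = 14100·1050/50250000 = 0.2946 mm.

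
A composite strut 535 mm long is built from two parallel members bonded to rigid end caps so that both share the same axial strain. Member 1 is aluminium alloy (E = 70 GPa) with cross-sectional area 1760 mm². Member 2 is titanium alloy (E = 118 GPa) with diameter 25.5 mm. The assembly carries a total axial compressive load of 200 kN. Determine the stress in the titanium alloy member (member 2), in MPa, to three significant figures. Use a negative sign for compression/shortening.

-129 MPa

A_2 = 510.7 mm².
Equal strain + equilibrium ⇒ each member carries load in proportion to AE: A₁E₁ = 123200000 N, A₂E₂ = 60260000 N, ΣAE = 183500000 N.
σ₂ = P·E₂/ΣAE = -200000·118000/183500000 = -128.6 MPa.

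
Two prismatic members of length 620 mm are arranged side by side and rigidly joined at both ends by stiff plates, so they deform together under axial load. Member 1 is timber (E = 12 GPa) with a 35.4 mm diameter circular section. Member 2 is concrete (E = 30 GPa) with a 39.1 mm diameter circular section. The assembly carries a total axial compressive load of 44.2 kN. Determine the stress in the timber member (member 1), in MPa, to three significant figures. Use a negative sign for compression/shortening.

A_1 = 984.2 mm².
A_2 = 1201 mm².
Equal strain + equilibrium ⇒ each member carries load in proportion to AE: A₁E₁ = 11810000 N, A₂E₂ = 36020000 N, ΣAE = 47830000 N.
σ₁ = P·E₁/ΣAE = -44200·12000/47830000 = -11.09 MPa.

-11.1 MPa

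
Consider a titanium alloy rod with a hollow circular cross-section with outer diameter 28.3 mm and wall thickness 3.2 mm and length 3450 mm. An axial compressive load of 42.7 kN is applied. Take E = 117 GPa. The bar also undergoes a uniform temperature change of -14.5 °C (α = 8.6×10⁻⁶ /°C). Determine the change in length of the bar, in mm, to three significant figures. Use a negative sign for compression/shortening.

-5.42 mm

A = 252.3 mm².
δ_mech = NL/(AE) = -42700·3450/(252.3·117000) = -4.99 mm.
δ_thermal = αLΔT = 8.6e-6·3450·-14.5 = -0.4302 mm.
δ = δ_mech + δ_thermal = -5.42 mm.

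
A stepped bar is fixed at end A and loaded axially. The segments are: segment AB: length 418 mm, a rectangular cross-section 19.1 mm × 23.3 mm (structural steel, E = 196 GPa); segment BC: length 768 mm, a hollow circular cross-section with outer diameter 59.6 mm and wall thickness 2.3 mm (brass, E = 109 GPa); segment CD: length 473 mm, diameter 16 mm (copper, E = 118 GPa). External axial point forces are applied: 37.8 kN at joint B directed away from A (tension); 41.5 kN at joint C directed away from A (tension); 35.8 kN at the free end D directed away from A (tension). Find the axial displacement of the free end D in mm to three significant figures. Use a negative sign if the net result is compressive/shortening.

Internal axial forces (sectioning from the free end, tension +): N_CD = 35.8 kN, N_BC = 77.3 kN, N_AB = 115.1 kN.
A_AB = 445 mm².
A_BC = 414 mm².
A_CD = 201.1 mm².
δ_AB = 115100·418/(445·196000) = 0.5516 mm
δ_BC = 77300·768/(414·109000) = 1.315 mm
δ_CD = 35800·473/(201.1·118000) = 0.7137 mm
δ = Σδ_i = 2.581 mm.

2.58 mm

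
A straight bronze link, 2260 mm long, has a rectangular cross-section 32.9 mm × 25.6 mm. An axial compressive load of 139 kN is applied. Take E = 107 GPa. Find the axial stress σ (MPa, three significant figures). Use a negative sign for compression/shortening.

A = 842.2 mm².
σ = N/A = -139000/842.2 = -165 MPa.

-165 MPa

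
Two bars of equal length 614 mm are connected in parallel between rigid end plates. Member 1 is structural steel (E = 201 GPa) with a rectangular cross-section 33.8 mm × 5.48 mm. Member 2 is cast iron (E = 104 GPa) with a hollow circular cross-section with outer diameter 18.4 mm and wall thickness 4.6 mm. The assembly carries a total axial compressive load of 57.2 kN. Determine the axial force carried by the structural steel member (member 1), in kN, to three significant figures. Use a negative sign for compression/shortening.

-36.7 kN

A_1 = 185.2 mm².
A_2 = 199.4 mm².
Equal strain + equilibrium ⇒ each member carries load in proportion to AE: A₁E₁ = 37230000 N, A₂E₂ = 20740000 N, ΣAE = 57970000 N.
F₁ = P·A₁E₁/ΣAE = -57200·37230000/57970000 = -36740 N.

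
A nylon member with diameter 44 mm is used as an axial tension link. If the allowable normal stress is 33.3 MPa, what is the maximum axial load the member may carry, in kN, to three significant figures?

50.6 kN

A = 1521 mm².
P_max = σ_allow · A = 33.3 · 1521 = 50630 N = 50.63 kN.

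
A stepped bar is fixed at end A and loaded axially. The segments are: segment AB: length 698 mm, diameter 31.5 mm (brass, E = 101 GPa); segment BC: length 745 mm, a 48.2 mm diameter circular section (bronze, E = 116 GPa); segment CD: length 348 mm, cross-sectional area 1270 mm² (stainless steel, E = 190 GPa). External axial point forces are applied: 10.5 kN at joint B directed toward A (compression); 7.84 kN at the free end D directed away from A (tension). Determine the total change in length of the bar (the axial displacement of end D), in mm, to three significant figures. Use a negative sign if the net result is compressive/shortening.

0.0153 mm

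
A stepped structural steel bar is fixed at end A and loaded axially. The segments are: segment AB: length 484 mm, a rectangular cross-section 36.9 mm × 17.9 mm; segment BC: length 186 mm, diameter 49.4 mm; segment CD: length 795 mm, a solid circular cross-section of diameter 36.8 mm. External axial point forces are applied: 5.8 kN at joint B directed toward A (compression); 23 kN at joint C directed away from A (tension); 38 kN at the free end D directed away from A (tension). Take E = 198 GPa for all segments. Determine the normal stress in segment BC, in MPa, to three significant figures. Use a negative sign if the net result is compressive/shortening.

Internal axial forces (sectioning from the free end, tension +): N_CD = 38 kN, N_BC = 61 kN, N_AB = 55.2 kN.
A_BC = 1917 mm².
σ_BC = N_BC/A_BC = 61000/1917 = 31.83 MPa.

31.8 MPa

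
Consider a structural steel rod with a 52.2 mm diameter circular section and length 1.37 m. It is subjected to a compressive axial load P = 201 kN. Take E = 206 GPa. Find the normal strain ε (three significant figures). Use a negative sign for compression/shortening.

-4.56e-04

A = 2140 mm².
σ = N/A = -93.92 MPa; ε = σ/E = -93.92/206000 = -4.559e-04.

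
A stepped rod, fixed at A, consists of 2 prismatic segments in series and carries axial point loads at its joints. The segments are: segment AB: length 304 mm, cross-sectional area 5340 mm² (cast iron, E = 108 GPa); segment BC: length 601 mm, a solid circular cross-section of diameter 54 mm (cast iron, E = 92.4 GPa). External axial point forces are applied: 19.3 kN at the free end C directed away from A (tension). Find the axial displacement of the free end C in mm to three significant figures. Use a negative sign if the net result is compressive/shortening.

0.0650 mm

Internal axial forces (sectioning from the free end, tension +): N_BC = 19.3 kN, N_AB = 19.3 kN.
A_BC = 2290 mm².
δ_AB = 19300·304/(5340·108000) = 0.01017 mm
δ_BC = 19300·601/(2290·92400) = 0.05481 mm
δ = Σδ_i = 0.06499 mm.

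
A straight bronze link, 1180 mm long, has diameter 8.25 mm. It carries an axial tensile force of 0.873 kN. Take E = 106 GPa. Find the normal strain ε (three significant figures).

1.54e-04

A = 53.46 mm².
σ = N/A = 16.33 MPa; ε = σ/E = 16.33/106000 = 1.541e-04.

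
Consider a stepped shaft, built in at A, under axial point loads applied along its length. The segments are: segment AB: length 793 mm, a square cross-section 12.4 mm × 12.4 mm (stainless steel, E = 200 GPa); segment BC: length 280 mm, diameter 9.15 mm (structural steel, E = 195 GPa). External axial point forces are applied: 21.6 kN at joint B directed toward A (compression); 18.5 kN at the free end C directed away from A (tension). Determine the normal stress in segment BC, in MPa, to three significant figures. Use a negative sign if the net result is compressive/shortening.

281 MPa

Internal axial forces (sectioning from the free end, tension +): N_BC = 18.5 kN, N_AB = -3.1 kN.
A_BC = 65.76 mm².
σ_BC = N_BC/A_BC = 18500/65.76 = 281.3 MPa.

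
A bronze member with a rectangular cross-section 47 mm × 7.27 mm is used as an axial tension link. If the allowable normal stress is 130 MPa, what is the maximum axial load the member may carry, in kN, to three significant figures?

44.4 kN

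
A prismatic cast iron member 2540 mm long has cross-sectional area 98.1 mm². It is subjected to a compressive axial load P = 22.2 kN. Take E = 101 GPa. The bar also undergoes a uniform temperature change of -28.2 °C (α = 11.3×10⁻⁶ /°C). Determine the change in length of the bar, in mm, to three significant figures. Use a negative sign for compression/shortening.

-6.50 mm

δ_mech = NL/(AE) = -22200·2540/(98.1·101000) = -5.691 mm.
δ_thermal = αLΔT = 11.3e-6·2540·-28.2 = -0.8094 mm.
δ = δ_mech + δ_thermal = -6.5 mm.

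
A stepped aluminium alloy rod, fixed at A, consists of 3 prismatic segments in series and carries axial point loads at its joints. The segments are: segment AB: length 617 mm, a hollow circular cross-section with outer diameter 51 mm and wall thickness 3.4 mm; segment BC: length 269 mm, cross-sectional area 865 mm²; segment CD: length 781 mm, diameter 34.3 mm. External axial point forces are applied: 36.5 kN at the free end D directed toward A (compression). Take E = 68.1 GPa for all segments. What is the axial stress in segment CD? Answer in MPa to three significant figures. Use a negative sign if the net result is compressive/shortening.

-39.5 MPa

Internal axial forces (sectioning from the free end, tension +): N_CD = -36.5 kN, N_BC = -36.5 kN, N_AB = -36.5 kN.
A_CD = 924 mm².
σ_CD = N_CD/A_CD = -36500/924 = -39.5 MPa.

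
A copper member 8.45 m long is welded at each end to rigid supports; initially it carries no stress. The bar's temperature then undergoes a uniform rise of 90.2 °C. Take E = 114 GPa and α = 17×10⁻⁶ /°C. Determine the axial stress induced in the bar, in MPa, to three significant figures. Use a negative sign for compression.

-175 MPa

Free thermal expansion αLΔT = 17e-6 · 8450 · 90.2 = 12.96 mm.
The walls impose strain ε = −(12.96)/8450 = -1.5334e-03; σ = Eε = 114000 · -1.5334e-03 = -174.8 MPa.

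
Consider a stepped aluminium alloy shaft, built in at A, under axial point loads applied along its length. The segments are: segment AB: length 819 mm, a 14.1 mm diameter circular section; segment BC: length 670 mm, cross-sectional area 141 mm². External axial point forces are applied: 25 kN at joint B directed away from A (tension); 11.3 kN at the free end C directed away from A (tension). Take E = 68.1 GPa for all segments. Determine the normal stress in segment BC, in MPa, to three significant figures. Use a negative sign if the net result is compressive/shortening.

80.1 MPa

Internal axial forces (sectioning from the free end, tension +): N_BC = 11.3 kN, N_AB = 36.3 kN.
σ_BC = N_BC/A_BC = 11300/141 = 80.14 MPa.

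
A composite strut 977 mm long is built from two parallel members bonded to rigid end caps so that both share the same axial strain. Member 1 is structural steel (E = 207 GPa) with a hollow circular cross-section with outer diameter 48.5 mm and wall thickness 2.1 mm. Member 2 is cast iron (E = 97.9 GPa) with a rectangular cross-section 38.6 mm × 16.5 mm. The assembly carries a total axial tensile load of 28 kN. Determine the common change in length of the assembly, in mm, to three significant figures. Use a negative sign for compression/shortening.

0.218 mm

A_1 = 306.1 mm².
A_2 = 636.9 mm².
Equal strain + equilibrium ⇒ each member carries load in proportion to AE: A₁E₁ = 63370000 N, A₂E₂ = 62350000 N, ΣAE = 125700000 N.
δ = PL/ΣAE = 28000·977/125700000 = 0.2176 mm.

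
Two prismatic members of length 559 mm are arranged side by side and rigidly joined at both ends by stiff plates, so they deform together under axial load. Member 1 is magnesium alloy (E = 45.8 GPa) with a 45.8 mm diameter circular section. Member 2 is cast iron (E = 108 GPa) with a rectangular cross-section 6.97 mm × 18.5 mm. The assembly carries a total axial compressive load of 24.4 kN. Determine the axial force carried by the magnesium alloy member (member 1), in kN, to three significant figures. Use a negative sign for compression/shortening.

-20.6 kN

A_1 = 1647 mm².
A_2 = 128.9 mm².
Equal strain + equilibrium ⇒ each member carries load in proportion to AE: A₁E₁ = 75450000 N, A₂E₂ = 13930000 N, ΣAE = 89380000 N.
F₁ = P·A₁E₁/ΣAE = -24400·75450000/89380000 = -20600 N.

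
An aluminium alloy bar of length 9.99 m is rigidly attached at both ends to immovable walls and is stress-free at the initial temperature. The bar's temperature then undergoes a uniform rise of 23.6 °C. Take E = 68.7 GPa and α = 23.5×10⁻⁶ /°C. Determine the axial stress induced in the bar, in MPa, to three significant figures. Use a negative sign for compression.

-38.1 MPa

Free thermal expansion αLΔT = 23.5e-6 · 9990 · 23.6 = 5.54 mm.
The walls impose strain ε = −(5.54)/9990 = -5.5460e-04; σ = Eε = 68700 · -5.5460e-04 = -38.1 MPa.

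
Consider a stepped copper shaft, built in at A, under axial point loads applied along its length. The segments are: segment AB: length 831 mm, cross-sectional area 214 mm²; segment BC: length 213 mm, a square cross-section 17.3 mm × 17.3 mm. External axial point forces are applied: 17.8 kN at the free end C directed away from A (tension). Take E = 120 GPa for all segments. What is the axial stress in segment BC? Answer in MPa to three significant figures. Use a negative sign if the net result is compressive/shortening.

Internal axial forces (sectioning from the free end, tension +): N_BC = 17.8 kN, N_AB = 17.8 kN.
A_BC = 299.3 mm².
σ_BC = N_BC/A_BC = 17800/299.3 = 59.47 MPa.

59.5 MPa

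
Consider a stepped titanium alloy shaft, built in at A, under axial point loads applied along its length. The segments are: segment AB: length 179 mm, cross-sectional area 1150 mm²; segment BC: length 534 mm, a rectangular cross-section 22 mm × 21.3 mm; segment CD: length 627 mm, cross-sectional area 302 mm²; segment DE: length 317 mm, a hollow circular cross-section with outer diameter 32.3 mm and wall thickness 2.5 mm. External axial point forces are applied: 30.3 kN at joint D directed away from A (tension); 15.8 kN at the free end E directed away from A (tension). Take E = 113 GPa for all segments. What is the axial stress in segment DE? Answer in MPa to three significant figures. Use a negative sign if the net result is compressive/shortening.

67.5 MPa

Internal axial forces (sectioning from the free end, tension +): N_DE = 15.8 kN, N_CD = 46.1 kN, N_BC = 46.1 kN, N_AB = 46.1 kN.
A_DE = 234 mm².
σ_DE = N_DE/A_DE = 15800/234 = 67.51 MPa.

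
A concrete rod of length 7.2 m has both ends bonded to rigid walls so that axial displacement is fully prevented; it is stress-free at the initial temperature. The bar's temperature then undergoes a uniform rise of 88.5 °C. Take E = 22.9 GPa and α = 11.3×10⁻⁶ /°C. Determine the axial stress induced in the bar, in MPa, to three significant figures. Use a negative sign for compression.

-22.9 MPa

Free thermal expansion αLΔT = 11.3e-6 · 7200 · 88.5 = 7.2 mm.
The walls impose strain ε = −(7.2)/7200 = -1.0000e-03; σ = Eε = 22900 · -1.0000e-03 = -22.9 MPa.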